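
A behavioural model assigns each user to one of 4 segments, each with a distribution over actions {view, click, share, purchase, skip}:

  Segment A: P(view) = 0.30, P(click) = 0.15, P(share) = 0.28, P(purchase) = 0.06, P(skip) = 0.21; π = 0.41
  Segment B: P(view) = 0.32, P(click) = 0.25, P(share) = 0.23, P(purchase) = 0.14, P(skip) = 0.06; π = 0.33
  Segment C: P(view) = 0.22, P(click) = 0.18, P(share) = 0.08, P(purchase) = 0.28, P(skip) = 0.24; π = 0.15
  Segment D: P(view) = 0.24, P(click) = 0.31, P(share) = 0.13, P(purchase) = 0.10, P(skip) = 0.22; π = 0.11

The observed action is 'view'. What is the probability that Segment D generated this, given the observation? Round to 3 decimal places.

0.092

By Bayes' theorem, P(k | x) = π_k f_k(x) / Σ_j π_j f_j(x).
Component likelihoods at x = 'view':
  p_A = 0.3
  p_B = 0.32
  p_C = 0.22
  p_D = 0.24
Weight by the priors:
  π_A·p_A = 0.41 × 0.3 = 0.123
  π_B·p_B = 0.33 × 0.32 = 0.1056
  π_C·p_C = 0.15 × 0.22 = 0.033
  π_D·p_D = 0.11 × 0.24 = 0.0264
Marginal: 0.123 + 0.1056 + 0.033 + 0.0264 = 0.288
P(Segment D | x) ≈ 0.092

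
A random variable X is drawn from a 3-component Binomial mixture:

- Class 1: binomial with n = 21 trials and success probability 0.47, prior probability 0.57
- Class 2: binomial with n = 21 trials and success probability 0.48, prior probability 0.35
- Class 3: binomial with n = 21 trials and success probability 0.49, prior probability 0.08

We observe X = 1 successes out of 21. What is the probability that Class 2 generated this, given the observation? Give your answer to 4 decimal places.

0.2863

Apply Bayes' rule: the posterior for each component is proportional to its prior times its likelihood at x.
Component likelihoods at x = 1 successes out of 21:
  f_1 = C(21,1)·0.47^1·0.53^20 = 21·0.47·3.05856e-06 = 3.0188e-05
  f_2 = C(21,1)·0.48^1·0.52^20 = 21·0.48·2.08962e-06 = 2.10633e-05
  f_3 = C(21,1)·0.49^1·0.51^20 = 21·0.49·1.41711e-06 = 1.45821e-05
Unnormalised posteriors:
  π_1·f_1 = 0.57 × 3.0188e-05 = 1.72072e-05
  π_2·f_2 = 0.35 × 2.10633e-05 = 7.37217e-06
  π_3·f_3 = 0.08 × 1.45821e-05 = 1.16656e-06
Evidence: 1.72072e-05 + 7.37217e-06 + 1.16656e-06 = 2.57459e-05
P(Class 2 | the observation) ≈ 0.2863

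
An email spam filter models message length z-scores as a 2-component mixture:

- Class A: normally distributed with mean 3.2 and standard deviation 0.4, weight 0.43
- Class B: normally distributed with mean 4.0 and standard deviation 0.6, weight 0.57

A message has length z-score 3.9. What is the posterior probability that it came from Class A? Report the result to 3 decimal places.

By Bayes' theorem, P(k | x) = π_k f_k(x) / Σ_j π_j f_j(x).
Component likelihoods at x = 3.9:
  f_A = (1/(0.4·√(2π)))·exp(−(3.9−3.2)²/(2·0.4²)) = 0.997356·exp(-1.53125) = 0.215693
  f_B = (1/(0.6·√(2π)))·exp(−(3.9−4.0)²/(2·0.6²)) = 0.664904·exp(-0.01389) = 0.655733
Multiply by the mixture weights:
  π_A·f_A = 0.43 × 0.215693 = 0.0927481
  π_B·f_B = 0.57 × 0.655733 = 0.373768
Denominator: 0.0927481 + 0.373768 = 0.466516
P(Class A | the observation) = 0.0927481 / 0.466516 ≈ 0.199

0.199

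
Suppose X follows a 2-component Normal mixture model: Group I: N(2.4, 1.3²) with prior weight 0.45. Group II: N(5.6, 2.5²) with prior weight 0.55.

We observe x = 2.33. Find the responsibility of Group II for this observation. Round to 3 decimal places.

0.213

The responsibility of component k is π_k f_k(x) divided by Σ_j π_j f_j(x).
Normal densities:
  L_I = 0.306434
  L_II = 0.0678361
Multiply by the mixture weights:
  π_I·L_I = 0.45 × 0.306434 = 0.137895
  π_II·L_II = 0.55 × 0.0678361 = 0.0373098
Sum: 0.137895 + 0.0373098 = 0.175205
So the posterior for Group II is 0.0373098 / 0.175205 ≈ 0.213.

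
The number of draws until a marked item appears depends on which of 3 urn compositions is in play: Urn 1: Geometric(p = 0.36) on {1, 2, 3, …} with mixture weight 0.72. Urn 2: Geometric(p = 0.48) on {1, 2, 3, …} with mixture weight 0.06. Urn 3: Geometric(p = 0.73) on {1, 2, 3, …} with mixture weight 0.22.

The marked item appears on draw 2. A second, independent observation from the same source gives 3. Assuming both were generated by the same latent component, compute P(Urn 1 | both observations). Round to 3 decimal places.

0.852

Posterior ∝ prior × likelihood, so P(k | x) ∝ π_k f_k(x); normalise over all components.
Since both observations come from the same component, the likelihood for component k is f_k(x₁)·f_k(x₂).
  p_1 = [0.36·(1−0.36)^1 = 0.36·0.64 = 0.2304] × [0.147456] = 0.0339739
  p_2 = [0.48·(1−0.48)^1 = 0.48·0.52 = 0.2496] × [0.129792] = 0.0323961
  p_3 = [0.73·(1−0.73)^1 = 0.73·0.27 = 0.1971] × [0.053217] = 0.0104891
Weight by the priors:
  π_1·p_1 = 0.72 × 0.0339739 = 0.0244612
  π_2·p_2 = 0.06 × 0.0323961 = 0.00194376
  π_3·p_3 = 0.22 × 0.0104891 = 0.0023076
Marginal: 0.0244612 + 0.00194376 + 0.0023076 = 0.0287125
Responsibility of Urn 1: 0.0244612 / 0.0287125 ≈ 0.852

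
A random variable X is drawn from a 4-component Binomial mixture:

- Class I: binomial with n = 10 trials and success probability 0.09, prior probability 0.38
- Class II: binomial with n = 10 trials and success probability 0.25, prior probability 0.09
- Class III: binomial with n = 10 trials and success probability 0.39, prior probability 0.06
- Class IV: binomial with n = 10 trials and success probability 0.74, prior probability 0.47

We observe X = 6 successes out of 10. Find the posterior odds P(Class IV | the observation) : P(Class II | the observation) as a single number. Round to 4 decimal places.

50.7287

Only the two components matter; the odds are (w_i f_i(x)) / (w_j f_j(x)).
Component likelihoods at x = 6 successes out of 10:
  f_I = C(10,6)·0.09^6·0.91^4 = 210·5.31441e-07·0.68575 = 7.65314e-05
  f_II = C(10,6)·0.25^6·0.75^4 = 210·0.000244141·0.316406 = 0.016222
  f_III = C(10,6)·0.39^6·0.61^4 = 210·0.00351874·0.138458 = 0.102312
  f_IV = C(10,6)·0.74^6·0.26^4 = 210·0.164206·0.00456976 = 0.157581
Posterior odds = (w_IV·f_IV) / (w_II·f_II) = (0.47·0.157581) / (0.09·0.016222) = 0.0740629 / 0.00145998 ≈ 50.7287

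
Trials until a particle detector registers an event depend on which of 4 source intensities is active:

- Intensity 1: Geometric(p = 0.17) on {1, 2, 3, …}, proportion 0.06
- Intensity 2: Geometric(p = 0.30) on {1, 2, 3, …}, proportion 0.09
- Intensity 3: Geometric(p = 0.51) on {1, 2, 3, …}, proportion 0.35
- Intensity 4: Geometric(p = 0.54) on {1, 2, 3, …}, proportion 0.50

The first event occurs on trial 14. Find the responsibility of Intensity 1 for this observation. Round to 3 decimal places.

0.758

Posterior ∝ prior × likelihood, so P(k | x) ∝ π_k f_k(x); normalise over all components.
Geometric probabilities:
  L_1 = 0.0150822
  L_2 = 0.00290667
  L_3 = 4.78761e-05
  L_4 = 2.2297e-05
Prior × likelihood for each component:
  π_1·L_1 = 0.06 × 0.0150822 = 0.000904931
  π_2·L_2 = 0.09 × 0.00290667 = 0.0002616
  π_3·L_3 = 0.35 × 4.78761e-05 = 1.67567e-05
  π_4·L_4 = 0.50 × 2.2297e-05 = 1.11485e-05
Denominator: 0.000904931 + 0.0002616 + 1.67567e-05 + 1.11485e-05 = 0.00119444
So the posterior for Intensity 1 is 0.000904931 / 0.00119444 ≈ 0.758.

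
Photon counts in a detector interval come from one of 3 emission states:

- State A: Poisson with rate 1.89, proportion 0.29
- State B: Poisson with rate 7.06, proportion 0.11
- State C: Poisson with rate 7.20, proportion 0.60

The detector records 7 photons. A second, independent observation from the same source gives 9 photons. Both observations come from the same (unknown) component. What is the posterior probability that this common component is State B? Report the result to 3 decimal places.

0.151

Posterior ∝ prior × likelihood, so P(k | x) ∝ π_k f_k(x); normalise over all components.
Since both observations come from the same component, the likelihood for component k is f_k(x₁)·f_k(x₂).
  f_A = [e^(−1.89)·1.89^7/7! = 0.00258217] × [0.000128108] = 3.30797e-07
  f_B = [e^(−7.06)·7.06^7/7! = 0.148965] × [0.103124] = 0.0153619
  f_C = [e^(−7.20)·7.20^7/7! = 0.148586] × [0.106982] = 0.0158959
Unnormalised posteriors:
  π_A·f_A = 0.29 × 3.30797e-07 = 9.59313e-08
  π_B·f_B = 0.11 × 0.0153619 = 0.0016898
  π_C·f_C = 0.60 × 0.0158959 = 0.00953756
Evidence: 9.59313e-08 + 0.0016898 + 0.00953756 = 0.0112275
So the posterior for State B is 0.0016898 / 0.0112275 ≈ 0.151.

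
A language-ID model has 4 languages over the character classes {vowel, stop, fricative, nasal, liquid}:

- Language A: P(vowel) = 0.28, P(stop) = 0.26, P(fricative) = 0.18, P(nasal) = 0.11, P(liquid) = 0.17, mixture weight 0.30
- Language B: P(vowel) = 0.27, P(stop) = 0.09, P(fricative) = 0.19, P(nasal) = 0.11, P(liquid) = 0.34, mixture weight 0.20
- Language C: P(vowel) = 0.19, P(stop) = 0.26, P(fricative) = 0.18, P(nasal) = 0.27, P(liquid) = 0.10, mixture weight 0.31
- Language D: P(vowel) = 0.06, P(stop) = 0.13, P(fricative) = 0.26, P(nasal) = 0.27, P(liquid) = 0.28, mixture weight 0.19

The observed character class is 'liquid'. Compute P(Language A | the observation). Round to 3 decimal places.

0.251

Posterior ∝ prior × likelihood, so P(k | x) ∝ w_k f_k(x); normalise over all components.
Evaluate each component's likelihood at the observed value:
  p_A = 0.17
  p_B = 0.34
  p_C = 0.1
  p_D = 0.28
Prior × likelihood for each component:
  w_A·p_A = 0.30 × 0.17 = 0.051
  w_B·p_B = 0.20 × 0.34 = 0.068
  w_C·p_C = 0.31 × 0.1 = 0.031
  w_D·p_D = 0.19 × 0.28 = 0.0532
Marginal: 0.051 + 0.068 + 0.031 + 0.0532 = 0.2032
P(Language A | data) ≈ 0.251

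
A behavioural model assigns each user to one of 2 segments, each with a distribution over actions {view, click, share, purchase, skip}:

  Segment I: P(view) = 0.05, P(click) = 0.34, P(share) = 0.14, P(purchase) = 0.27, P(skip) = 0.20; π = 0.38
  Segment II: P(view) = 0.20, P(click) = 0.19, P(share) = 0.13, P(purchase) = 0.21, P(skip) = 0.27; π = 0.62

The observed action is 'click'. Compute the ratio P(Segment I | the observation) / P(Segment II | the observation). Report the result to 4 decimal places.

Only the two components matter; the odds are (π_i f_i(x)) / (π_j f_j(x)).
Component likelihoods at x = 'click':
  f_I = 0.34
  f_II = 0.19
0.1292 / 0.1178 ≈ 1.0968

1.0968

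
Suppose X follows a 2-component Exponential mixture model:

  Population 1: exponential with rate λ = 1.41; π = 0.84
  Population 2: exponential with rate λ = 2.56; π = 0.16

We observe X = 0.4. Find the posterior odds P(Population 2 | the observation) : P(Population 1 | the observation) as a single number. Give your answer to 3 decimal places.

0.218

Only the two components matter; the odds are (P(Z=i) f_i(x)) / (P(Z=j) f_j(x)).
Evaluate each component's likelihood at the observed value:
  L_1 = 1.41·e^(−1.41·0.4) = 1.41·e^(−0.5640) = 0.80219
  L_2 = 2.56·e^(−2.56·0.4) = 2.56·e^(−1.0240) = 0.919438
Posterior odds = (P(Z=2)·L_2) / (P(Z=1)·L_1) = (0.16·0.919438) / (0.84·0.80219) = 0.14711 / 0.673839 ≈ 0.218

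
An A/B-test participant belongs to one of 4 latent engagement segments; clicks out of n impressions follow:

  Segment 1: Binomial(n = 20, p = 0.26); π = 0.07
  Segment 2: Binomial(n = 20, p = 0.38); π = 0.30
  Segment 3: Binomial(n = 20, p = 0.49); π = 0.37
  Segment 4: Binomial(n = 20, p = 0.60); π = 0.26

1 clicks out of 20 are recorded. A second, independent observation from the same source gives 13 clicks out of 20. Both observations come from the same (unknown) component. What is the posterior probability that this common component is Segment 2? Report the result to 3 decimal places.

P(component k | x) = w_k·f_k(x) / marginal(x), where marginal(x) = Σ_j w_j·f_j(x).
Since both observations come from the same component, the likelihood for component k is f_k(x₁)·f_k(x₂).
  L_1 = [0.0170375] × [0.000233716] = 3.98195e-06
  L_2 = [0.000863487] × [0.00940464] = 8.12079e-06
  L_3 = [2.72307e-05] × [0.0653061] = 1.77833e-06
  L_4 = [3.29853e-07] × [0.165882] = 5.47168e-08
Multiply by the mixture weights:
  w_1·L_1 = 0.07 × 3.98195e-06 = 2.78736e-07
  w_2·L_2 = 0.30 × 8.12079e-06 = 2.43624e-06
  w_3·L_3 = 0.37 × 1.77833e-06 = 6.57984e-07
  w_4·L_4 = 0.26 × 5.47168e-08 = 1.42264e-08
Evidence: 2.78736e-07 + 2.43624e-06 + 6.57984e-07 + 1.42264e-08 = 3.38718e-06
P(Segment 2 | x₁, x₂) = 2.43624e-06 / 3.38718e-06 ≈ 0.719

0.719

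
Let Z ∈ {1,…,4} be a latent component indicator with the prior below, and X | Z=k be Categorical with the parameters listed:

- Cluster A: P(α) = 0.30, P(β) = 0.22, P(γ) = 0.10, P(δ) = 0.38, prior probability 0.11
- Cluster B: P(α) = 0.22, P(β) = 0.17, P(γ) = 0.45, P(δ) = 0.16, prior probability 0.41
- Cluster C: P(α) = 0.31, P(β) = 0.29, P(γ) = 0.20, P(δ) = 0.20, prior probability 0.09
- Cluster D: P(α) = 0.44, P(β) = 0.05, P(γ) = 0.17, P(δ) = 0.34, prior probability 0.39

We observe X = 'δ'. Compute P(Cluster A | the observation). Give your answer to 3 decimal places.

Apply Bayes' rule: the posterior for each component is proportional to its prior times its likelihood at x.
Evaluate each component's likelihood at the observed value:
  f_A = 0.38
  f_B = 0.16
  f_C = 0.2
  f_D = 0.34
Multiply by the mixture weights:
  π_A·f_A = 0.11 × 0.38 = 0.0418
  π_B·f_B = 0.41 × 0.16 = 0.0656
  π_C·f_C = 0.09 × 0.2 = 0.018
  π_D·f_D = 0.39 × 0.34 = 0.1326
Sum: 0.0418 + 0.0656 + 0.018 + 0.1326 = 0.258
P(Cluster A | data) = 0.0418 / 0.258 ≈ 0.162

0.162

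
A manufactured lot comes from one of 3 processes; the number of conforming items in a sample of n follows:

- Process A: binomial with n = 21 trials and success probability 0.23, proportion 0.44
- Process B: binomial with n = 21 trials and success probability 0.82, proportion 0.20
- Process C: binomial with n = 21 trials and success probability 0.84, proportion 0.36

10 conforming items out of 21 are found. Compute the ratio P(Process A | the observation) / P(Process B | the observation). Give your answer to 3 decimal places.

58.205

Posterior odds = (π_i f_i(x)) / (π_j f_j(x)); the normalising sum cancels.
Component likelihoods at x = 10 conforming items out of 21:
  L_A = C(21,10)·0.23^10·0.77^11 = 352716·4.14265e-07·0.0564154 = 0.00824331
  L_B = C(21,10)·0.82^10·0.18^11 = 352716·0.137448·6.42684e-09 = 0.000311574
  L_C = C(21,10)·0.84^10·0.16^11 = 352716·0.174901·1.75922e-09 = 0.000108527
0.00362706 / 6.23148e-05 ≈ 58.205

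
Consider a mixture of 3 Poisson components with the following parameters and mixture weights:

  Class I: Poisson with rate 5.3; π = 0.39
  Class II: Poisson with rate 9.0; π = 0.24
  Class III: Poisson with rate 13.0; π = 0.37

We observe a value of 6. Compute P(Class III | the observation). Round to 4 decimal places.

The responsibility of component k is π_k f_k(x) divided by Σ_j π_j f_j(x).
Evaluate each component's likelihood at the observed value:
  f_I = e^(−5.3)·5.3^6/6! = 0.15366
  f_II = e^(−9.0)·9.0^6/6! = 0.0910903
  f_III = e^(−13.0)·13.0^6/6! = 0.015153
Unnormalised posteriors:
  π_I·f_I = 0.39 × 0.15366 = 0.0599276
  π_II·f_II = 0.24 × 0.0910903 = 0.0218617
  π_III·f_III = 0.37 × 0.015153 = 0.00560662
Evidence: 0.0599276 + 0.0218617 + 0.00560662 = 0.0873959
Responsibility of Class III: 0.00560662 / 0.0873959 ≈ 0.0642

0.0642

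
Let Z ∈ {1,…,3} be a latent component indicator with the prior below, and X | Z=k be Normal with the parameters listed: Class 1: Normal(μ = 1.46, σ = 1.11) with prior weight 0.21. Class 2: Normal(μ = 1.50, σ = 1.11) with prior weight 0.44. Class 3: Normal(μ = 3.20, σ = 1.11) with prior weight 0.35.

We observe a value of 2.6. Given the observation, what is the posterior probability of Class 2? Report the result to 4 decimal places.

Posterior ∝ prior × likelihood, so P(k | x) ∝ w_k f_k(x); normalise over all components.
Normal densities:
  L_1 = (1/(1.11·√(2π)))·exp(−(2.6−1.46)²/(2·1.11²)) = 0.359407·exp(-0.52739) = 0.212101
  L_2 = (1/(1.11·√(2π)))·exp(−(2.6−1.50)²/(2·1.11²)) = 0.359407·exp(-0.49103) = 0.219955
  L_3 = (1/(1.11·√(2π)))·exp(−(2.6−3.20)²/(2·1.11²)) = 0.359407·exp(-0.14609) = 0.310556
Multiply by the mixture weights:
  w_1·L_1 = 0.21 × 0.212101 = 0.0445413
  w_2·L_2 = 0.44 × 0.219955 = 0.0967804
  w_3·L_3 = 0.35 × 0.310556 = 0.108695
Sum: 0.0445413 + 0.0967804 + 0.108695 = 0.250016
Responsibility of Class 2: 0.0967804 / 0.250016 ≈ 0.3871

0.3871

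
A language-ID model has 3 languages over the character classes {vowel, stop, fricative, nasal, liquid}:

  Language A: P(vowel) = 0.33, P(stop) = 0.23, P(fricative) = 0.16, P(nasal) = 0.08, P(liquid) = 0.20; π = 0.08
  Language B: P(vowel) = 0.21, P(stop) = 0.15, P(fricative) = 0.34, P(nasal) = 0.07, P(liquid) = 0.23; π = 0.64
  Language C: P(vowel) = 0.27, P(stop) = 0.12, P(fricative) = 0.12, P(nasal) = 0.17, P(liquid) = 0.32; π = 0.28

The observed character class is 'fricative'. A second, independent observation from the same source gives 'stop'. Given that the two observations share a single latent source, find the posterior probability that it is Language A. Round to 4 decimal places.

0.0743

P(component k | x) = w_k·f_k(x) / marginal(x), where marginal(x) = Σ_j w_j·f_j(x).
Since both observations come from the same component, the likelihood for component k is f_k(x₁)·f_k(x₂).
  L_A = [0.16] × [0.23] = 0.0368
  L_B = [0.34] × [0.15] = 0.051
  L_C = [0.12] × [0.12] = 0.0144
Multiply by the mixture weights:
  w_A·L_A = 0.08 × 0.0368 = 0.002944
  w_B·L_B = 0.64 × 0.051 = 0.03264
  w_C·L_C = 0.28 × 0.0144 = 0.004032
Denominator: 0.002944 + 0.03264 + 0.004032 = 0.039616
P(Language A | x) ≈ 0.0743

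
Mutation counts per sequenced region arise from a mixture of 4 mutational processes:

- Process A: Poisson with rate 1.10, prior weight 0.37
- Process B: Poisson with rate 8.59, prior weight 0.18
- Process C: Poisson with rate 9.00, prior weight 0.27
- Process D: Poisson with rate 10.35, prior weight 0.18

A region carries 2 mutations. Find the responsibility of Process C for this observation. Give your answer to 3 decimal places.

The responsibility of component k is π_k f_k(x) divided by Σ_j π_j f_j(x).
Component likelihoods at x = 2 mutations:
  L_A = 0.201387
  L_B = 0.00686067
  L_C = 0.0049981
  L_D = 0.00171357
Prior × likelihood for each component:
  π_A·L_A = 0.37 × 0.201387 = 0.0745132
  π_B·L_B = 0.18 × 0.00686067 = 0.00123492
  π_C·L_C = 0.27 × 0.0049981 = 0.00134949
  π_D·L_D = 0.18 × 0.00171357 = 0.000308443
Marginal: 0.0745132 + 0.00123492 + 0.00134949 + 0.000308443 = 0.077406
So the posterior for Process C is 0.00134949 / 0.077406 ≈ 0.017.

0.017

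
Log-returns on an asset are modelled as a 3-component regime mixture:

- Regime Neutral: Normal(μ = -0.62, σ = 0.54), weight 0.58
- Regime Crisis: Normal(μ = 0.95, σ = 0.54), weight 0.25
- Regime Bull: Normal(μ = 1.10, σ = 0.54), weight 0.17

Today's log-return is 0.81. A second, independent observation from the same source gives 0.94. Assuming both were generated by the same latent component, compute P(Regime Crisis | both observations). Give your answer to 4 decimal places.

0.6314

By Bayes' theorem, P(k | x) = P(Z=k) f_k(x) / Σ_j P(Z=j) f_j(x).
Since both observations come from the same component, the likelihood for component k is f_k(x₁)·f_k(x₂).
  L_Neutral = [(1/(0.54·√(2π)))·exp(−(0.81−-0.62)²/(2·0.54²)) = 0.738782·exp(-3.50634) = 0.0221682] × [0.0113835] = 0.000252351
  L_Crisis = [(1/(0.54·√(2π)))·exp(−(0.81−0.95)²/(2·0.54²)) = 0.738782·exp(-0.03361) = 0.714366] × [0.738655] = 0.52767
  L_Bull = [(1/(0.54·√(2π)))·exp(−(0.81−1.10)²/(2·0.54²)) = 0.738782·exp(-0.14420) = 0.639572] × [0.707054] = 0.452212
Multiply by the mixture weights:
  P(Z=Neutral)·L_Neutral = 0.58 × 0.000252351 = 0.000146364
  P(Z=Crisis)·L_Crisis = 0.25 × 0.52767 = 0.131918
  P(Z=Bull)·L_Bull = 0.17 × 0.452212 = 0.076876
Normaliser: 0.000146364 + 0.131918 + 0.076876 = 0.20894
So the posterior for Regime Crisis is 0.131918 / 0.20894 ≈ 0.6314.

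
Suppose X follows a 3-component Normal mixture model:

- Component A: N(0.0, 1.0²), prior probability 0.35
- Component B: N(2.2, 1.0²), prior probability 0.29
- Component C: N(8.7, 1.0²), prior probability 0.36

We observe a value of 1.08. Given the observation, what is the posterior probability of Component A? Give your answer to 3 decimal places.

Posterior ∝ prior × likelihood, so P(k | x) ∝ w_k f_k(x); normalise over all components.
Evaluate each component's likelihood at the observed value:
  f_A = (1/(1.0·√(2π)))·exp(−(1.08−0.0)²/(2·1.0²)) = 0.398942·exp(-0.58320) = 0.222653
  f_B = (1/(1.0·√(2π)))·exp(−(1.08−2.2)²/(2·1.0²)) = 0.398942·exp(-0.62720) = 0.213069
  f_C = (1/(1.0·√(2π)))·exp(−(1.08−8.7)²/(2·1.0²)) = 0.398942·exp(-29.03220) = 9.8262e-14
Multiply by the mixture weights:
  w_A·f_A = 0.35 × 0.222653 = 0.0779287
  w_B·f_B = 0.29 × 0.213069 = 0.0617901
  w_C·f_C = 0.36 × 9.8262e-14 = 3.53743e-14
Marginal: 0.0779287 + 0.0617901 + 3.53743e-14 = 0.139719
P(Component A | the observation) = 0.0779287 / 0.139719 ≈ 0.558

0.558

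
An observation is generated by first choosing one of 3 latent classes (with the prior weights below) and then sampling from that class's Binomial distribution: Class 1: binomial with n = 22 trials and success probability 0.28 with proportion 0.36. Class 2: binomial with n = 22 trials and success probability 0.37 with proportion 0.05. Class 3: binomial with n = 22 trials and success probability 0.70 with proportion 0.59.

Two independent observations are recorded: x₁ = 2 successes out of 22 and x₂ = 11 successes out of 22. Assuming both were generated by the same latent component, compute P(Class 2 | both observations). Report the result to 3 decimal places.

Posterior ∝ prior × likelihood, so P(k | x) ∝ P(Z=k) f_k(x); normalise over all components.
Since both observations come from the same component, the likelihood for component k is f_k(x₁)·f_k(x₂).
  f_1 = [C(22,2)·0.28^2·0.72^20 = 231·0.0784·0.00140168 = 0.025385] × [0.0157707] = 0.00040034
  f_2 = [C(22,2)·0.37^2·0.63^20 = 231·0.1369·9.70088e-05 = 0.0030678] × [0.077879] = 0.000238917
  f_3 = [C(22,2)·0.70^2·0.30^20 = 231·0.49·3.48678e-11 = 3.94669e-09] × [0.0247097] = 9.75215e-11
Weight by the priors:
  P(Z=1)·f_1 = 0.36 × 0.00040034 = 0.000144122
  P(Z=2)·f_2 = 0.05 × 0.000238917 = 1.19458e-05
  P(Z=3)·f_3 = 0.59 × 9.75215e-11 = 5.75377e-11
Denominator: 0.000144122 + 1.19458e-05 + 5.75377e-11 = 0.000156068
So the posterior for Class 2 is 1.19458e-05 / 0.000156068 ≈ 0.077.

0.077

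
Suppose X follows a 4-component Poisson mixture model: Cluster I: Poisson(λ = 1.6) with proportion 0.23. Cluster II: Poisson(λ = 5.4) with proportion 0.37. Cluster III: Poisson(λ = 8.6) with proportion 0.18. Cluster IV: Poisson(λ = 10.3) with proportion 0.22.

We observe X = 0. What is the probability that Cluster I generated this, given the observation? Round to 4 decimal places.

0.9644

P(component k | x) = π_k·f_k(x) / marginal(x), where marginal(x) = Σ_j π_j·f_j(x).
Component likelihoods at x = 0:
  L_I = e^(−1.6)·1.6^0/0! = 0.201897
  L_II = e^(−5.4)·5.4^0/0! = 0.00451658
  L_III = e^(−8.6)·8.6^0/0! = 0.000184106
  L_IV = e^(−10.3)·10.3^0/0! = 3.36331e-05
Unnormalised posteriors:
  π_I·L_I = 0.23 × 0.201897 = 0.0464362
  π_II·L_II = 0.37 × 0.00451658 = 0.00167113
  π_III·L_III = 0.18 × 0.000184106 = 3.3139e-05
  π_IV·L_IV = 0.22 × 3.36331e-05 = 7.39928e-06
Sum: 0.0464362 + 0.00167113 + 3.3139e-05 + 7.39928e-06 = 0.0481479
P(Cluster I | 0) ≈ 0.9644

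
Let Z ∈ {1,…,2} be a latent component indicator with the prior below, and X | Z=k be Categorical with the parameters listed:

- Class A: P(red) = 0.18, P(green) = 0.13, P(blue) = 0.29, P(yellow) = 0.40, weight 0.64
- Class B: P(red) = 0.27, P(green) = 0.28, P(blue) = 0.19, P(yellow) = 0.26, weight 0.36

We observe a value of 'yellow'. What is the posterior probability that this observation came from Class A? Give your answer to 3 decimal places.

0.732

The responsibility of component k is w_k f_k(x) divided by Σ_j w_j f_j(x).
Evaluate each component's likelihood at the observed value:
  L_A = P(yellow | comp) = 0.40
  L_B = P(yellow | comp) = 0.26
Prior × likelihood for each component:
  w_A·L_A = 0.64 × 0.4 = 0.256
  w_B·L_B = 0.36 × 0.26 = 0.0936
Evidence: 0.256 + 0.0936 = 0.3496
P(Class A | 'yellow') ≈ 0.732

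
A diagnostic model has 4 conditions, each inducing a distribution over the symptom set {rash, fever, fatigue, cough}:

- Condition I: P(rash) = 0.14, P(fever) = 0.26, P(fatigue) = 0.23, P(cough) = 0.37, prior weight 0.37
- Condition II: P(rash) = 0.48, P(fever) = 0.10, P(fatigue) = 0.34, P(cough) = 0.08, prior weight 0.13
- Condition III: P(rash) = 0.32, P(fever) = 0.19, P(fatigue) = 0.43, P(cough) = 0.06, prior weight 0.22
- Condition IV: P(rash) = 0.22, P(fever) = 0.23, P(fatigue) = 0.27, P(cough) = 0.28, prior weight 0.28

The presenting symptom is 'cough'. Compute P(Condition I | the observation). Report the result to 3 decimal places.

Apply Bayes' rule: the posterior for each component is proportional to its prior times its likelihood at x.
Component likelihoods at x = 'cough':
  p_I = 0.37
  p_II = 0.08
  p_III = 0.06
  p_IV = 0.28
Multiply by the mixture weights:
  π_I·p_I = 0.37 × 0.37 = 0.1369
  π_II·p_II = 0.13 × 0.08 = 0.0104
  π_III·p_III = 0.22 × 0.06 = 0.0132
  π_IV·p_IV = 0.28 × 0.28 = 0.0784
Marginal: 0.1369 + 0.0104 + 0.0132 + 0.0784 = 0.2389
So the posterior for Condition I is 0.1369 / 0.2389 ≈ 0.573.

0.573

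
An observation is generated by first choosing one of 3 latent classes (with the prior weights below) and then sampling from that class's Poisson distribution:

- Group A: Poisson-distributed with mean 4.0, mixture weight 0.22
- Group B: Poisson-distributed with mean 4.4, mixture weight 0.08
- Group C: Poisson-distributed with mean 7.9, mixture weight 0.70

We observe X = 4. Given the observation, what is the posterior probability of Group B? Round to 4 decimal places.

0.1527

Posterior ∝ prior × likelihood, so P(k | x) ∝ P(Z=k) f_k(x); normalise over all components.
Evaluate each component's likelihood at the observed value:
  f_A = e^(−4.0)·4.0^4/4! = 0.195367
  f_B = e^(−4.4)·4.4^4/4! = 0.191736
  f_C = e^(−7.9)·7.9^4/4! = 0.0601687
Multiply by the mixture weights:
  P(Z=A)·f_A = 0.22 × 0.195367 = 0.0429807
  P(Z=B)·f_B = 0.08 × 0.191736 = 0.0153389
  P(Z=C)·f_C = 0.70 × 0.0601687 = 0.0421181
Normaliser: 0.0429807 + 0.0153389 + 0.0421181 = 0.100438
P(Group B | x) = 0.0153389 / 0.100438 ≈ 0.1527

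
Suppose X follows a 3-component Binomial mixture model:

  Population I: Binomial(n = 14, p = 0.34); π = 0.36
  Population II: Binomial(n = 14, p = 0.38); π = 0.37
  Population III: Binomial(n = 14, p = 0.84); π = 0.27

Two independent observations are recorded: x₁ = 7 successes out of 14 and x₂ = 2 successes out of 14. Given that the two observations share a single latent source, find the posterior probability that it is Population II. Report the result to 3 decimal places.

0.460

The responsibility of component k is π_k f_k(x) divided by Σ_j π_j f_j(x).
Since both observations come from the same component, the likelihood for component k is f_k(x₁)·f_k(x₂).
  p_I = [C(14,7)·0.34^7·0.66^7 = 3432·0.000525234·0.0545516 = 0.0983348] × [0.0718665] = 0.00706698
  p_II = [C(14,7)·0.38^7·0.62^7 = 3432·0.00114416·0.0352161 = 0.138285] × [0.0423944] = 0.0058625
  p_III = [C(14,7)·0.84^7·0.16^7 = 3432·0.29509·2.68435e-06 = 0.00271858] × [1.80734e-08] = 4.9134e-11
Multiply by the mixture weights:
  π_I·p_I = 0.36 × 0.00706698 = 0.00254411
  π_II·p_II = 0.37 × 0.0058625 = 0.00216913
  π_III·p_III = 0.27 × 4.9134e-11 = 1.32662e-11
Denominator: 0.00254411 + 0.00216913 + 1.32662e-11 = 0.00471324
Responsibility of Population II: 0.00216913 / 0.00471324 ≈ 0.460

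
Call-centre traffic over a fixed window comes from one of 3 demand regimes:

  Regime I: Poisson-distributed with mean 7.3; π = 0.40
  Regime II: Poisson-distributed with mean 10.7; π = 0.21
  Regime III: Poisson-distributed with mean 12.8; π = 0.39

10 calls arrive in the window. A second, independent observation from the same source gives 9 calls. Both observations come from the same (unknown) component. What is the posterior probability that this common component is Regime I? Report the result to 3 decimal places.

Posterior ∝ prior × likelihood, so P(k | x) ∝ π_k f_k(x); normalise over all components.
Since both observations come from the same component, the likelihood for component k is f_k(x₁)·f_k(x₂).
  f_I = [0.0800048] × [0.109596] = 0.00876817
  f_II = [0.122215] × [0.114219] = 0.0139593
  f_III = [0.0898188] × [0.0701709] = 0.00630267
Weight by the priors:
  π_I·f_I = 0.40 × 0.00876817 = 0.00350727
  π_II·f_II = 0.21 × 0.0139593 = 0.00293145
  π_III·f_III = 0.39 × 0.00630267 = 0.00245804
Sum: 0.00350727 + 0.00293145 + 0.00245804 = 0.00889676
So the posterior for Regime I is 0.00350727 / 0.00889676 ≈ 0.394.

0.394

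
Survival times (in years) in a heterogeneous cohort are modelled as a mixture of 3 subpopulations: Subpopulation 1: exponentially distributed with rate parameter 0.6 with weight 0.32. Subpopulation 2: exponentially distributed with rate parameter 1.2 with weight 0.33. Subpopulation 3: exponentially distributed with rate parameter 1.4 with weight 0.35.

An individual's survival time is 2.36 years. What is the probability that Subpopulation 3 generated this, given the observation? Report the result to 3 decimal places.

0.205

Apply Bayes' rule: the posterior for each component is proportional to its prior times its likelihood at x.
Evaluate each component's likelihood at the observed value:
  p_1 = 0.14561
  p_2 = 0.0706739
  p_3 = 0.0514303
Multiply by the mixture weights:
  w_1·p_1 = 0.32 × 0.14561 = 0.0465951
  w_2·p_2 = 0.33 × 0.0706739 = 0.0233224
  w_3·p_3 = 0.35 × 0.0514303 = 0.0180006
Sum: 0.0465951 + 0.0233224 + 0.0180006 = 0.0879181
So the posterior for Subpopulation 3 is 0.0180006 / 0.0879181 ≈ 0.205.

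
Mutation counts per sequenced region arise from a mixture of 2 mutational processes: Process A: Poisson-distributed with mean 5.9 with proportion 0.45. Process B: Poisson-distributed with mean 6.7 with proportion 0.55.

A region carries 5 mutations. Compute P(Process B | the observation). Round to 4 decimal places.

Apply Bayes' rule: the posterior for each component is proportional to its prior times its likelihood at x.
Poisson probabilities:
  p_A = 0.163208
  p_B = 0.13849
Multiply by the mixture weights:
  π_A·p_A = 0.45 × 0.163208 = 0.0734436
  π_B·p_B = 0.55 × 0.13849 = 0.0761697
Sum: 0.0734436 + 0.0761697 = 0.149613
P(Process B | x) = 0.0761697 / 0.149613 ≈ 0.5091

0.5091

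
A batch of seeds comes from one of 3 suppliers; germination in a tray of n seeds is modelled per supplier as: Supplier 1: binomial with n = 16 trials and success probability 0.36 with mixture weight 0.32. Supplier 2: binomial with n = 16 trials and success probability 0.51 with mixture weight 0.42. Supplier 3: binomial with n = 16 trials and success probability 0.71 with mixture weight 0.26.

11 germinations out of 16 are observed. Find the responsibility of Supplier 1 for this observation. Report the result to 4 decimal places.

Apply Bayes' rule: the posterior for each component is proportional to its prior times its likelihood at x.
Component likelihoods at x = 11 germinations out of 16:
  f_1 = C(16,11)·0.36^11·0.64^5 = 4368·1.31622e-05·0.107374 = 0.0061732
  f_2 = C(16,11)·0.51^11·0.49^5 = 4368·0.000607116·0.0282475 = 0.0749092
  f_3 = C(16,11)·0.71^11·0.29^5 = 4368·0.0231122·0.00205111 = 0.207069
Unnormalised posteriors:
  w_1·f_1 = 0.32 × 0.0061732 = 0.00197542
  w_2·f_2 = 0.42 × 0.0749092 = 0.0314619
  w_3·f_3 = 0.26 × 0.207069 = 0.0538379
Marginal: 0.00197542 + 0.0314619 + 0.0538379 = 0.0872751
P(Supplier 1 | 11 germinations out of 16) = 0.00197542 / 0.0872751 ≈ 0.0226

0.0226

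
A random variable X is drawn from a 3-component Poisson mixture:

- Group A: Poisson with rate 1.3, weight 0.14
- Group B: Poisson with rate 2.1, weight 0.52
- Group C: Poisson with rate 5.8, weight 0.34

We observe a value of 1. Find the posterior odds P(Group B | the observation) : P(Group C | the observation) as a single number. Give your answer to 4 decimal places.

Since P(k|x) ∝ w_k f_k(x), the posterior odds are w_i f_i(x) / (w_j f_j(x)).
Poisson probabilities:
  p_A = 0.354291
  p_B = 0.257158
  p_C = 0.0175598
0.133722 / 0.00597034 ≈ 22.3978

22.3978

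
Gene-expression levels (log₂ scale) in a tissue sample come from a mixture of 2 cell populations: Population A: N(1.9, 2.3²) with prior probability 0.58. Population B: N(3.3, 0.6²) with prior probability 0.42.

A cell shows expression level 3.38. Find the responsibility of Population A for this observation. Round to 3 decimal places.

By Bayes' theorem, P(k | x) = π_k f_k(x) / Σ_j π_j f_j(x).
Evaluate each component's likelihood at the observed value:
  p_A = (1/(2.3·√(2π)))·exp(−(3.38−1.9)²/(2·2.3²)) = 0.173453·exp(-0.20703) = 0.141016
  p_B = (1/(0.6·√(2π)))·exp(−(3.38−3.3)²/(2·0.6²)) = 0.664904·exp(-0.00889) = 0.65902
Weight by the priors:
  π_A·p_A = 0.58 × 0.141016 = 0.0817895
  π_B·p_B = 0.42 × 0.65902 = 0.276788
Sum: 0.0817895 + 0.276788 = 0.358578
P(Population A | x) = 0.0817895 / 0.358578 ≈ 0.228

0.228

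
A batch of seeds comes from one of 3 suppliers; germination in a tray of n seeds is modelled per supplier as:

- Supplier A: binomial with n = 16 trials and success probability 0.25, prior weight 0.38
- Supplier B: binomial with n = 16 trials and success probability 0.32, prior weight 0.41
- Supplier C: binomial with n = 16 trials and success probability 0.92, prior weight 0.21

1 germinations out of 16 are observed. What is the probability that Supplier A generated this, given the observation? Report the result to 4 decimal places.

0.7589

P(component k | x) = P(Z=k)·f_k(x) / marginal(x), where marginal(x) = Σ_j P(Z=j)·f_j(x).
Component likelihoods at x = 1 germinations out of 16:
  p_A = C(16,1)·0.25^1·0.75^15 = 16·0.25·0.0133635 = 0.0534538
  p_B = C(16,1)·0.32^1·0.68^15 = 16·0.32·0.0030735 = 0.0157363
  p_C = C(16,1)·0.92^1·0.08^15 = 16·0.92·3.51844e-17 = 5.17914e-16
Prior × likelihood for each component:
  P(Z=A)·p_A = 0.38 × 0.0534538 = 0.0203125
  P(Z=B)·p_B = 0.41 × 0.0157363 = 0.0064519
  P(Z=C)·p_C = 0.21 × 5.17914e-16 = 1.08762e-16
Evidence: 0.0203125 + 0.0064519 + 1.08762e-16 = 0.0267644
P(Supplier A | the observation) ≈ 0.7589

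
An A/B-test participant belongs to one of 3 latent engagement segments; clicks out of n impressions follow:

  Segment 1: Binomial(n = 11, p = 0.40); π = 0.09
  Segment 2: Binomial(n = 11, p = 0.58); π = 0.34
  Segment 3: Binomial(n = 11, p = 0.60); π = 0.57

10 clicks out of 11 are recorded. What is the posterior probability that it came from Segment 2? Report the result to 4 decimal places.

P(component k | x) = w_k·f_k(x) / marginal(x), where marginal(x) = Σ_j w_j·f_j(x).
Binomial probabilities:
  f_1 = C(11,10)·0.40^10·0.60^1 = 11·0.000104858·0.6 = 0.00069206
  f_2 = C(11,10)·0.58^10·0.42^1 = 11·0.00430804·0.42 = 0.0199032
  f_3 = C(11,10)·0.60^10·0.40^1 = 11·0.00604662·0.4 = 0.0266051
Multiply by the mixture weights:
  w_1·f_1 = 0.09 × 0.00069206 = 6.22854e-05
  w_2·f_2 = 0.34 × 0.0199032 = 0.00676707
  w_3·f_3 = 0.57 × 0.0266051 = 0.0151649
Sum: 6.22854e-05 + 0.00676707 + 0.0151649 = 0.0219943
P(Segment 2 | the observation) = 0.00676707 / 0.0219943 ≈ 0.3077

0.3077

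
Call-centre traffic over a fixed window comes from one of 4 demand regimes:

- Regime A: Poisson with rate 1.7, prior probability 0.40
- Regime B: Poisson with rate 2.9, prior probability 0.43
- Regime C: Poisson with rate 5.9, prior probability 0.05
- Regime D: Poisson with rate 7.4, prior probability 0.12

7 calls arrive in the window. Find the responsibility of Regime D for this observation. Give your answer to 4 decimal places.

0.5336

The responsibility of component k is w_k f_k(x) divided by Σ_j w_j f_j(x).
Component likelihoods at x = 7 calls:
  p_A = e^(−1.7)·1.7^7/7! = 0.00148734
  p_B = e^(−2.9)·2.9^7/7! = 0.0188322
  p_C = e^(−5.9)·5.9^7/7! = 0.135268
  p_D = e^(−7.4)·7.4^7/7! = 0.147371
Weight by the priors:
  w_A·p_A = 0.40 × 0.00148734 = 0.000594937
  w_B·p_B = 0.43 × 0.0188322 = 0.00809785
  w_C·p_C = 0.05 × 0.135268 = 0.00676342
  w_D·p_D = 0.12 × 0.147371 = 0.0176845
Denominator: 0.000594937 + 0.00809785 + 0.00676342 + 0.0176845 = 0.0331407
P(Regime D | the observation) = 0.0176845 / 0.0331407 ≈ 0.5336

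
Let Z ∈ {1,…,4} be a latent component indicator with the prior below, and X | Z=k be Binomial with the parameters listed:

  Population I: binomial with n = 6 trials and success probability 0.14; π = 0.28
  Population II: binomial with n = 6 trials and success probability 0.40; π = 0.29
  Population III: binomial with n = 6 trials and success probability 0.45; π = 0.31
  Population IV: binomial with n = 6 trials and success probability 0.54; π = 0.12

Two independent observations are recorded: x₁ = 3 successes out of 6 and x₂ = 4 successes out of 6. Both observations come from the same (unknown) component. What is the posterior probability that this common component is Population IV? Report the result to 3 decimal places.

Apply Bayes' rule: the posterior for each component is proportional to its prior times its likelihood at x.
Since both observations come from the same component, the likelihood for component k is f_k(x₁)·f_k(x₂).
  L_I = [0.0349068] × [0.00426187] = 0.000148768
  L_II = [0.27648] × [0.13824] = 0.0382206
  L_III = [0.303218] × [0.186066] = 0.0564186
  L_IV = [0.306538] × [0.269887] = 0.0827307
Multiply by the mixture weights:
  P(Z=I)·L_I = 0.28 × 0.000148768 = 4.16551e-05
  P(Z=II)·L_II = 0.29 × 0.0382206 = 0.011084
  P(Z=III)·L_III = 0.31 × 0.0564186 = 0.0174898
  P(Z=IV)·L_IV = 0.12 × 0.0827307 = 0.00992768
Marginal: 4.16551e-05 + 0.011084 + 0.0174898 + 0.00992768 = 0.0385431
So the posterior for Population IV is 0.00992768 / 0.0385431 ≈ 0.258.

0.258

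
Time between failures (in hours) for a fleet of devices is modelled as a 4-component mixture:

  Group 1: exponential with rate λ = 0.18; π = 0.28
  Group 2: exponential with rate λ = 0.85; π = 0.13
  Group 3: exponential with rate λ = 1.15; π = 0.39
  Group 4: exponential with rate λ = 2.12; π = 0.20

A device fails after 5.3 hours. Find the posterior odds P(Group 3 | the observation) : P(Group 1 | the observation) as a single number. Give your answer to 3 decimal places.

0.052

Since P(k|x) ∝ π_k f_k(x), the posterior odds are π_i f_i(x) / (π_j f_j(x)).
Evaluate each component's likelihood at the observed value:
  L_1 = 0.18·e^(−0.18·5.3) = 0.18·e^(−0.9540) = 0.0693355
  L_2 = 0.85·e^(−0.85·5.3) = 0.85·e^(−4.5050) = 0.00939555
  L_3 = 1.15·e^(−1.15·5.3) = 1.15·e^(−6.0950) = 0.00259223
  L_4 = 2.12·e^(−2.12·5.3) = 2.12·e^(−11.2360) = 2.79642e-05
Posterior odds = (π_3·L_3) / (π_1·L_1) = (0.39·0.00259223) / (0.28·0.0693355) = 0.00101097 / 0.0194139 ≈ 0.052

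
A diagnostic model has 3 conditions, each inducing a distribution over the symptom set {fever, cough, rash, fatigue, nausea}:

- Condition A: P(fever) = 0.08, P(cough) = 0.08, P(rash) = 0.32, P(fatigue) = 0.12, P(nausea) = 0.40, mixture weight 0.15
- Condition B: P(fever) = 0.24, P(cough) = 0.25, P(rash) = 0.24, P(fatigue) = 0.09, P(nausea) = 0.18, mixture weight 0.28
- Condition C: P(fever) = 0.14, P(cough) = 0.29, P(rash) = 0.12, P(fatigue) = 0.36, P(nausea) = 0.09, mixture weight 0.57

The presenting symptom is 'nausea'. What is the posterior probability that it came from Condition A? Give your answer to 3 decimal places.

Apply Bayes' rule: the posterior for each component is proportional to its prior times its likelihood at x.
Component likelihoods at x = 'nausea':
  p_A = 0.4
  p_B = 0.18
  p_C = 0.09
Weight by the priors:
  π_A·p_A = 0.15 × 0.4 = 0.06
  π_B·p_B = 0.28 × 0.18 = 0.0504
  π_C·p_C = 0.57 × 0.09 = 0.0513
Normaliser: 0.06 + 0.0504 + 0.0513 = 0.1617
P(Condition A | data) = 0.06 / 0.1617 ≈ 0.371

0.371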